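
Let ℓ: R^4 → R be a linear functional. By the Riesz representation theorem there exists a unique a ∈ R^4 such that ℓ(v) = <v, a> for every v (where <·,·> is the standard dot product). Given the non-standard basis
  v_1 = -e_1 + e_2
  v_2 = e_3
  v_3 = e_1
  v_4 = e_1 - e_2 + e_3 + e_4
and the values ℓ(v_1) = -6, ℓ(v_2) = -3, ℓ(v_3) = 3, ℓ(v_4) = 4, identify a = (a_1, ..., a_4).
a = (3, -3, -3, 1)

Write a = (a_1, ..., a_4) in the standard basis. For each basis vector v_i, ℓ(v_i) = <v_i, a> is a linear equation in the a_j's. Collect the n equations into a matrix system V a = ℓ, where row i of V is v_i (expressed in the standard basis). Since V is invertible (lower-triangular with 1s on the diagonal, up to permutation), solve by back-substitution:
  V =
[[-1, 1, 0, 0],
 [0, 0, 1, 0],
 [1, 0, 0, 0],
 [1, -1, 1, 1]]
  V a = (-6, -3, 3, 4)
Solving gives a = (3, -3, -3, 1).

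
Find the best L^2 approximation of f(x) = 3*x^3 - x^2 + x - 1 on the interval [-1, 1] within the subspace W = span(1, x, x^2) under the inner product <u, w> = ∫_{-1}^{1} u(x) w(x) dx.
g(x) = -x^2 + 14*x/5 - 1

The best approximation g ∈ W is the orthogonal projection of f onto W. Writing g = a_0 + a_1 x + a_2 x^2, the coefficients solve the normal equations G · a = b where
  G_{ij} = <φ_i, φ_j> and b_i = <f, φ_i>, with φ_0 = 1, φ_1 = x, φ_2 = x^2.
G =
  [2, 0, 2/3]
  [0, 2/3, 0]
  [2/3, 0, 2/5],
b = (-8/3, 28/15, -16/15).
Solving gives a_0 = -1, a_1 = 14/5, a_2 = -1, so
  g(x) = -x^2 + 14*x/5 - 1.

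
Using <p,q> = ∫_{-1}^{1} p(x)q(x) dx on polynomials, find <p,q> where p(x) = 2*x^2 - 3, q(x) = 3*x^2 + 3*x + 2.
<p,q> = -194/15

Expand the product: p(x)·q(x) = 6*x^4 + 6*x^3 - 5*x^2 - 9*x - 6.
∫_{-1}^{1} of each monomial x^k gives [2/(k+1) if k even, 0 if k odd]. Integrating term-by-term (or equivalently evaluating the antiderivative F(x) = 6*x^5/5 + 3*x^4/2 - 5*x^3/3 - 9*x^2/2 - 6*x at the endpoints):
  F(1) − F(−1) = -142/15 − (52/15) = -194/15.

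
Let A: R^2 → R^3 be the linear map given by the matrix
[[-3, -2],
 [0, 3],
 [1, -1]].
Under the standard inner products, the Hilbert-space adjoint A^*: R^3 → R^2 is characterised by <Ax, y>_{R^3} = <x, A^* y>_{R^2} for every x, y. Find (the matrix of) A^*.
A^* = A^T =
[[-3, 0, 1],
 [-2, 3, -1]]

For real matrices with standard dot products, the defining identity <Ax, y> = <x, A^* y> gives (Ax)^T y = x^T (A^*) y, i.e. x^T A^T y = x^T (A^*) y. Since this holds for all x, y, we must have A^* = A^T. Therefore
A^* =
[[-3, 0, 1],
 [-2, 3, -1]].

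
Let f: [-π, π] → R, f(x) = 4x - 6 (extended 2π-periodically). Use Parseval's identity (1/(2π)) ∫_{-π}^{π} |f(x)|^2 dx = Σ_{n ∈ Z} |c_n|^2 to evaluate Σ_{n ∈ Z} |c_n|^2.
Σ |c_n|^2 = 16π^2/3 + 36

Expand and integrate term by term over [-π, π]:
  ∫ (4x)^2 dx = 16·(2π^3/3); ∫ 2·4·(-6)·x dx = 0 (odd integrand); ∫ (-6)^2 dx = 36·2π.
So (1/(2π)) ∫_{-π}^{π} (4x - 6)^2 dx = 16π^2/3 + 36 = 16π^2/3 + 36.
Parseval ⇒ Σ |c_n|^2 = 16π^2/3 + 36.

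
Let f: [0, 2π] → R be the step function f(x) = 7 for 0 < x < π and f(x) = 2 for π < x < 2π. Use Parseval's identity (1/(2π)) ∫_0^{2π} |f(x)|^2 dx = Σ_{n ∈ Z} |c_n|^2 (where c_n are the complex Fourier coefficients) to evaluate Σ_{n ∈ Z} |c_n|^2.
Σ |c_n|^2 = 53/2

Parseval equates the L^2 energy of f (normalised by 1/(2π)) with the ℓ^2 sum of its Fourier coefficients: (1/(2π)) ∫_0^{2π} |f|^2 = Σ |c_n|^2.
Compute the left side: (1/(2π)) [∫_0^π 7^2 dx + ∫_π^{2π} 2^2 dx] = (1/(2π)) · (49π + 4π) = (49 + 4)/2 = 53/2.
So Σ_{n ∈ Z} |c_n|^2 = 53/2.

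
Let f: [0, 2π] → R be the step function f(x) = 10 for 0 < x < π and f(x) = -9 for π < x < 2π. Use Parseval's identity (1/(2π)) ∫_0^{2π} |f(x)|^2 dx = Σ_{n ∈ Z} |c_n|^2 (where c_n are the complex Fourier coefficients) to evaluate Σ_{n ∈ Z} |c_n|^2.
Σ |c_n|^2 = 181/2

Parseval equates the L^2 energy of f (normalised by 1/(2π)) with the ℓ^2 sum of its Fourier coefficients: (1/(2π)) ∫_0^{2π} |f|^2 = Σ |c_n|^2.
Compute the left side: (1/(2π)) [∫_0^π 10^2 dx + ∫_π^{2π} (-9)^2 dx] = (1/(2π)) · (100π + 81π) = (100 + 81)/2 = 181/2.
So Σ_{n ∈ Z} |c_n|^2 = 181/2.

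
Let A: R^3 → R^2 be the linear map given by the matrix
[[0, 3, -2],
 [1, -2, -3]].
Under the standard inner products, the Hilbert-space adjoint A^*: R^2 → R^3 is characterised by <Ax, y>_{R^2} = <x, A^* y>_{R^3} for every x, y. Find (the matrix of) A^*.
A^* = A^T =
[[0, 1],
 [3, -2],
 [-2, -3]]

For real matrices with standard dot products, the defining identity <Ax, y> = <x, A^* y> gives (Ax)^T y = x^T (A^*) y, i.e. x^T A^T y = x^T (A^*) y. Since this holds for all x, y, we must have A^* = A^T. Therefore
A^* =
[[0, 1],
 [3, -2],
 [-2, -3]].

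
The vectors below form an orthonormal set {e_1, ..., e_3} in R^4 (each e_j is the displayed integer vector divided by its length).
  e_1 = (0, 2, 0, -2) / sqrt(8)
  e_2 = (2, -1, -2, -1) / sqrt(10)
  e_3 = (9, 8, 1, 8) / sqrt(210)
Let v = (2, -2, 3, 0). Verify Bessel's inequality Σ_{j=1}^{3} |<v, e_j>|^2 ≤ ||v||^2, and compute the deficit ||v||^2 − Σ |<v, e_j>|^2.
Σ |<v, e_j>|^2 = 89/42; ||v||^2 = 17; deficit = 625/42

Write each e_j = u_j / sqrt(<u_j, u_j>) where u_j is the displayed integer vector. Then <v, e_j> = <v, u_j> / sqrt(<u_j, u_j>), so |<v, e_j>|^2 = <v, u_j>^2 / <u_j, u_j>.
Coefficients: <v, e_1> = -4/sqrt(8), <v, e_2> = 0/sqrt(10), <v, e_3> = 5/sqrt(210).
Square and sum: Σ |<v, e_j>|^2 = 89/42.
Compute ||v||^2 = v·v = 17.
Deficit = 17 − 89/42 = 625/42 ≥ 0, confirming Bessel's inequality. (The deficit equals ||v − Σ <v,e_j> e_j||^2, the squared distance from v to span{e_j}.)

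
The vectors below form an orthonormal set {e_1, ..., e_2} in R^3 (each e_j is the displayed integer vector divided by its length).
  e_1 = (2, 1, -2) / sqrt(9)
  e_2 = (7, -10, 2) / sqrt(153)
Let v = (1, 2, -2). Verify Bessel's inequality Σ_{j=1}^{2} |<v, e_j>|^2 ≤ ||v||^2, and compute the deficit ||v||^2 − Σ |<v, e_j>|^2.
Σ |<v, e_j>|^2 = 9; ||v||^2 = 9; deficit = 0

Write each e_j = u_j / sqrt(<u_j, u_j>) where u_j is the displayed integer vector. Then <v, e_j> = <v, u_j> / sqrt(<u_j, u_j>), so |<v, e_j>|^2 = <v, u_j>^2 / <u_j, u_j>.
Coefficients: <v, e_1> = 8/sqrt(9), <v, e_2> = -17/sqrt(153).
Square and sum: Σ |<v, e_j>|^2 = 9.
Compute ||v||^2 = v·v = 9.
Deficit = 9 − 9 = 0 ≥ 0, confirming Bessel's inequality. (The deficit equals ||v − Σ <v,e_j> e_j||^2, the squared distance from v to span{e_j}.)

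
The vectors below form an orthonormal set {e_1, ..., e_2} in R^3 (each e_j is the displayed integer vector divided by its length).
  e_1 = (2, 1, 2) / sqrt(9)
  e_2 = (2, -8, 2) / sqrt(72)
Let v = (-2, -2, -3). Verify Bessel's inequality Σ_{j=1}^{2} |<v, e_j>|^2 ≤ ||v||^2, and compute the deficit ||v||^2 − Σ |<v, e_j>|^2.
Σ |<v, e_j>|^2 = 33/2; ||v||^2 = 17; deficit = 1/2

Write each e_j = u_j / sqrt(<u_j, u_j>) where u_j is the displayed integer vector. Then <v, e_j> = <v, u_j> / sqrt(<u_j, u_j>), so |<v, e_j>|^2 = <v, u_j>^2 / <u_j, u_j>.
Coefficients: <v, e_1> = -12/sqrt(9), <v, e_2> = 6/sqrt(72).
Square and sum: Σ |<v, e_j>|^2 = 33/2.
Compute ||v||^2 = v·v = 17.
Deficit = 17 − 33/2 = 1/2 ≥ 0, confirming Bessel's inequality. (The deficit equals ||v − Σ <v,e_j> e_j||^2, the squared distance from v to span{e_j}.)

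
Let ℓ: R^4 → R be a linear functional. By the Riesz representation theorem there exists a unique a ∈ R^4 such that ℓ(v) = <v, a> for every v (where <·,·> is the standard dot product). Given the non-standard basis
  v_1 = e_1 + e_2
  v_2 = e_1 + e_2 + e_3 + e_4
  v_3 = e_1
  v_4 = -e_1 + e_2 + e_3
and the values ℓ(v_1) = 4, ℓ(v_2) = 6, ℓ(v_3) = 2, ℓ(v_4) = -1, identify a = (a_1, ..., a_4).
a = (2, 2, -1, 3)

Write a = (a_1, ..., a_4) in the standard basis. For each basis vector v_i, ℓ(v_i) = <v_i, a> is a linear equation in the a_j's. Collect the n equations into a matrix system V a = ℓ, where row i of V is v_i (expressed in the standard basis). Since V is invertible (lower-triangular with 1s on the diagonal, up to permutation), solve by back-substitution:
  V =
[[1, 1, 0, 0],
 [1, 1, 1, 1],
 [1, 0, 0, 0],
 [-1, 1, 1, 0]]
  V a = (4, 6, 2, -1)
Solving gives a = (2, 2, -1, 3).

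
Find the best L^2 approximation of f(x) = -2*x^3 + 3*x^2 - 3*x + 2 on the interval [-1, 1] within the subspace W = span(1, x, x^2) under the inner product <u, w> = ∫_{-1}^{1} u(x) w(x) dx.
g(x) = 3*x^2 - 21*x/5 + 2

The best approximation g ∈ W is the orthogonal projection of f onto W. Writing g = a_0 + a_1 x + a_2 x^2, the coefficients solve the normal equations G · a = b where
  G_{ij} = <φ_i, φ_j> and b_i = <f, φ_i>, with φ_0 = 1, φ_1 = x, φ_2 = x^2.
G =
  [2, 0, 2/3]
  [0, 2/3, 0]
  [2/3, 0, 2/5],
b = (6, -14/5, 38/15).
Solving gives a_0 = 2, a_1 = -21/5, a_2 = 3, so
  g(x) = 3*x^2 - 21*x/5 + 2.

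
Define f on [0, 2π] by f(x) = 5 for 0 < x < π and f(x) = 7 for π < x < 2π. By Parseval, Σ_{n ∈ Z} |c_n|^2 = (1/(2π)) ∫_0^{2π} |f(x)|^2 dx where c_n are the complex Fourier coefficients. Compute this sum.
Σ |c_n|^2 = 37

Parseval equates the L^2 energy of f (normalised by 1/(2π)) with the ℓ^2 sum of its Fourier coefficients: (1/(2π)) ∫_0^{2π} |f|^2 = Σ |c_n|^2.
Compute the left side: (1/(2π)) [∫_0^π 5^2 dx + ∫_π^{2π} 7^2 dx] = (1/(2π)) · (25π + 49π) = (25 + 49)/2 = 37.
So Σ_{n ∈ Z} |c_n|^2 = 37.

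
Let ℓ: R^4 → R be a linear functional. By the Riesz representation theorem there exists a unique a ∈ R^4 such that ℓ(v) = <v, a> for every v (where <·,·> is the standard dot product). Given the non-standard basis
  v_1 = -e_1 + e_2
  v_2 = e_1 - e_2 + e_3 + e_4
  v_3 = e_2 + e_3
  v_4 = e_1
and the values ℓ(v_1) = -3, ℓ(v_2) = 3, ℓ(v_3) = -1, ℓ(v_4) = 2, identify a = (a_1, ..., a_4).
a = (2, -1, 0, 0)

Write a = (a_1, ..., a_4) in the standard basis. For each basis vector v_i, ℓ(v_i) = <v_i, a> is a linear equation in the a_j's. Collect the n equations into a matrix system V a = ℓ, where row i of V is v_i (expressed in the standard basis). Since V is invertible (lower-triangular with 1s on the diagonal, up to permutation), solve by back-substitution:
  V =
[[-1, 1, 0, 0],
 [1, -1, 1, 1],
 [0, 1, 1, 0],
 [1, 0, 0, 0]]
  V a = (-3, 3, -1, 2)
Solving gives a = (2, -1, 0, 0).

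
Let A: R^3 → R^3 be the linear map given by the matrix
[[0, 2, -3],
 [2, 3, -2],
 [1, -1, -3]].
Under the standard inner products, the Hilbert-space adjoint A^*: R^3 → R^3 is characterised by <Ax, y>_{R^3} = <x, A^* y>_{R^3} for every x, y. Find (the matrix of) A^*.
A^* = A^T =
[[0, 2, 1],
 [2, 3, -1],
 [-3, -2, -3]]

For real matrices with standard dot products, the defining identity <Ax, y> = <x, A^* y> gives (Ax)^T y = x^T (A^*) y, i.e. x^T A^T y = x^T (A^*) y. Since this holds for all x, y, we must have A^* = A^T. Therefore
A^* =
[[0, 2, 1],
 [2, 3, -1],
 [-3, -2, -3]].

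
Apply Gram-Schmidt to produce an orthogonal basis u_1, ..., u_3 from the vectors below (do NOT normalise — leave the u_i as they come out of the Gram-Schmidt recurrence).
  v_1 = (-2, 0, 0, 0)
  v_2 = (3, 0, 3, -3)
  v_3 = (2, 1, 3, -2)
Orthogonal basis:
  u_1 = (-2, 0, 0, 0)
  u_2 = (0, 0, 3, -3)
  u_3 = (0, 1, 1/2, 1/2)

Apply the Gram-Schmidt recurrence
  u_1 = v_1
  u_i = v_i − Σ_{j<i} ((v_i · u_j) / (u_j · u_j)) · u_j.

Step by step this gives:
  u_1 = (-2, 0, 0, 0)
  u_2 = (0, 0, 3, -3)
  u_3 = (0, 1, 1/2, 1/2)

Orthogonality check:
  u_2 · u_1 = 0 (should be 0)
  u_3 · u_1 = 0 (should be 0)
  u_3 · u_2 = 0 (should be 0)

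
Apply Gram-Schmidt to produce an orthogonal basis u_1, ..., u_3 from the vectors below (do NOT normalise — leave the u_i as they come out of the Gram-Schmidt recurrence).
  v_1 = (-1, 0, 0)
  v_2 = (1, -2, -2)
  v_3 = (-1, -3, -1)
Orthogonal basis:
  u_1 = (-1, 0, 0)
  u_2 = (0, -2, -2)
  u_3 = (0, -1, 1)

Apply the Gram-Schmidt recurrence
  u_1 = v_1
  u_i = v_i − Σ_{j<i} ((v_i · u_j) / (u_j · u_j)) · u_j.

Step by step this gives:
  u_1 = (-1, 0, 0)
  u_2 = (0, -2, -2)
  u_3 = (0, -1, 1)

Orthogonality check:
  u_2 · u_1 = 0 (should be 0)
  u_3 · u_1 = 0 (should be 0)
  u_3 · u_2 = 0 (should be 0)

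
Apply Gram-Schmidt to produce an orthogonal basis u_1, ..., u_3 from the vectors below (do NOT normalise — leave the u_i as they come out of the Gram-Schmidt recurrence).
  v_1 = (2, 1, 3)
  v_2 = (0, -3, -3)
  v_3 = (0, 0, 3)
Orthogonal basis:
  u_1 = (2, 1, 3)
  u_2 = (12/7, -15/7, -3/7)
  u_3 = (-1, -1, 1)

Apply the Gram-Schmidt recurrence
  u_1 = v_1
  u_i = v_i − Σ_{j<i} ((v_i · u_j) / (u_j · u_j)) · u_j.

Step by step this gives:
  u_1 = (2, 1, 3)
  u_2 = (12/7, -15/7, -3/7)
  u_3 = (-1, -1, 1)

Orthogonality check:
  u_2 · u_1 = 0 (should be 0)
  u_3 · u_1 = 0 (should be 0)
  u_3 · u_2 = 0 (should be 0)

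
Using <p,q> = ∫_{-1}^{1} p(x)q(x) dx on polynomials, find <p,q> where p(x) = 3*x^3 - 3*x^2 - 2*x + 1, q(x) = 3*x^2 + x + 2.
<p,q> = -26/15

Expand the product: p(x)·q(x) = 9*x^5 - 6*x^4 - 3*x^3 - 5*x^2 - 3*x + 2.
∫_{-1}^{1} of each monomial x^k gives [2/(k+1) if k even, 0 if k odd]. Integrating term-by-term (or equivalently evaluating the antiderivative F(x) = 3*x^6/2 - 6*x^5/5 - 3*x^4/4 - 5*x^3/3 - 3*x^2/2 + 2*x at the endpoints):
  F(1) − F(−1) = -97/60 − (7/60) = -26/15.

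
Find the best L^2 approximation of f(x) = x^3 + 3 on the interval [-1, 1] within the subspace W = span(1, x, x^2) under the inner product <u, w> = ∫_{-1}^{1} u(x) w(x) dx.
g(x) = 3*x/5 + 3

The best approximation g ∈ W is the orthogonal projection of f onto W. Writing g = a_0 + a_1 x + a_2 x^2, the coefficients solve the normal equations G · a = b where
  G_{ij} = <φ_i, φ_j> and b_i = <f, φ_i>, with φ_0 = 1, φ_1 = x, φ_2 = x^2.
G =
  [2, 0, 2/3]
  [0, 2/3, 0]
  [2/3, 0, 2/5],
b = (6, 2/5, 2).
Solving gives a_0 = 3, a_1 = 3/5, a_2 = 0, so
  g(x) = 3*x/5 + 3.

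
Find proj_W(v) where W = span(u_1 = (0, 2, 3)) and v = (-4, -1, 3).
proj_W(v) = (0, 14/13, 21/13)

Set up U = [u_1 | ... | u_1] ∈ R^(3×1). The projector onto W = col(U) is P = U (U^T U)^(-1) U^T.
Compute U^T U =
  [13],
and U^T v = (7).
Solve U^T U · c = U^T v for the coefficients: c = (7/13). The projection is proj_W(v) = U c.
Check: (v - proj_W(v)) · u_1 = 0  (should be 0).
Result: proj_W(v) = (0, 14/13, 21/13).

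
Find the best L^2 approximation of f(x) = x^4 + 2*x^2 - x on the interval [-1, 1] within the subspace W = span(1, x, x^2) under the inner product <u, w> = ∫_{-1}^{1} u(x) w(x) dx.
g(x) = 20*x^2/7 - x - 3/35

The best approximation g ∈ W is the orthogonal projection of f onto W. Writing g = a_0 + a_1 x + a_2 x^2, the coefficients solve the normal equations G · a = b where
  G_{ij} = <φ_i, φ_j> and b_i = <f, φ_i>, with φ_0 = 1, φ_1 = x, φ_2 = x^2.
G =
  [2, 0, 2/3]
  [0, 2/3, 0]
  [2/3, 0, 2/5],
b = (26/15, -2/3, 38/35).
Solving gives a_0 = -3/35, a_1 = -1, a_2 = 20/7, so
  g(x) = 20*x^2/7 - x - 3/35.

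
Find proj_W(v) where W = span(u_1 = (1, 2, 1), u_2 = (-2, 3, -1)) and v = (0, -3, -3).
proj_W(v) = (-6/5, -81/25, -33/25)

Set up U = [u_1 | ... | u_2] ∈ R^(3×2). The projector onto W = col(U) is P = U (U^T U)^(-1) U^T.
Compute U^T U =
  [6, 3]
  [3, 14],
and U^T v = (-9, -6).
Solve U^T U · c = U^T v for the coefficients: c = (-36/25, -3/25). The projection is proj_W(v) = U c.
Check: (v - proj_W(v)) · u_1 = 0  (should be 0).
Check: (v - proj_W(v)) · u_2 = 0  (should be 0).
Result: proj_W(v) = (-6/5, -81/25, -33/25).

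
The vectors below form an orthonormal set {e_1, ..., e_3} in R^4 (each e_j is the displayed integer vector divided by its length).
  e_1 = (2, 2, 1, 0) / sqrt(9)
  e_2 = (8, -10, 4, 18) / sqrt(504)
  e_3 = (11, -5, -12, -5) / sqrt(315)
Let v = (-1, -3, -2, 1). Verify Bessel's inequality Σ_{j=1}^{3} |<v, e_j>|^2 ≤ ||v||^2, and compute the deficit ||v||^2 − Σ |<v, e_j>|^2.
Σ |<v, e_j>|^2 = 667/45; ||v||^2 = 15; deficit = 8/45

Write each e_j = u_j / sqrt(<u_j, u_j>) where u_j is the displayed integer vector. Then <v, e_j> = <v, u_j> / sqrt(<u_j, u_j>), so |<v, e_j>|^2 = <v, u_j>^2 / <u_j, u_j>.
Coefficients: <v, e_1> = -10/sqrt(9), <v, e_2> = 32/sqrt(504), <v, e_3> = 23/sqrt(315).
Square and sum: Σ |<v, e_j>|^2 = 667/45.
Compute ||v||^2 = v·v = 15.
Deficit = 15 − 667/45 = 8/45 ≥ 0, confirming Bessel's inequality. (The deficit equals ||v − Σ <v,e_j> e_j||^2, the squared distance from v to span{e_j}.)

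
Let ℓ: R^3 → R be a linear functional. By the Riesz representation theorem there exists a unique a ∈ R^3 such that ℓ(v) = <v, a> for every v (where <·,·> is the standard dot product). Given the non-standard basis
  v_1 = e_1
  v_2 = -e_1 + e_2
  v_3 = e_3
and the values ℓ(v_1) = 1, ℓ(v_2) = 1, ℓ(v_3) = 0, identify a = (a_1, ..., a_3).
a = (1, 2, 0)

Write a = (a_1, ..., a_3) in the standard basis. For each basis vector v_i, ℓ(v_i) = <v_i, a> is a linear equation in the a_j's. Collect the n equations into a matrix system V a = ℓ, where row i of V is v_i (expressed in the standard basis). Since V is invertible (lower-triangular with 1s on the diagonal, up to permutation), solve by back-substitution:
  V =
[[1, 0, 0],
 [-1, 1, 0],
 [0, 0, 1]]
  V a = (1, 1, 0)
Solving gives a = (1, 2, 0).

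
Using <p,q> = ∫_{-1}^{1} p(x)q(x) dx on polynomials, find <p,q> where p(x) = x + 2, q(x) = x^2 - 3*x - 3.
<p,q> = -38/3

Expand the product: p(x)·q(x) = x^3 - x^2 - 9*x - 6.
∫_{-1}^{1} of each monomial x^k gives [2/(k+1) if k even, 0 if k odd]. Integrating term-by-term (or equivalently evaluating the antiderivative F(x) = x^4/4 - x^3/3 - 9*x^2/2 - 6*x at the endpoints):
  F(1) − F(−1) = -127/12 − (25/12) = -38/3.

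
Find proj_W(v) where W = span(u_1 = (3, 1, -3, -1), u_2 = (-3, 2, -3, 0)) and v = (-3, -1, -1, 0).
proj_W(v) = (-291/109, 127/218, -30/109, 87/218)

Set up U = [u_1 | ... | u_2] ∈ R^(4×2). The projector onto W = col(U) is P = U (U^T U)^(-1) U^T.
Compute U^T U =
  [20, 2]
  [2, 22],
and U^T v = (-7, 10).
Solve U^T U · c = U^T v for the coefficients: c = (-87/218, 107/218). The projection is proj_W(v) = U c.
Check: (v - proj_W(v)) · u_1 = 0  (should be 0).
Check: (v - proj_W(v)) · u_2 = 0  (should be 0).
Result: proj_W(v) = (-291/109, 127/218, -30/109, 87/218).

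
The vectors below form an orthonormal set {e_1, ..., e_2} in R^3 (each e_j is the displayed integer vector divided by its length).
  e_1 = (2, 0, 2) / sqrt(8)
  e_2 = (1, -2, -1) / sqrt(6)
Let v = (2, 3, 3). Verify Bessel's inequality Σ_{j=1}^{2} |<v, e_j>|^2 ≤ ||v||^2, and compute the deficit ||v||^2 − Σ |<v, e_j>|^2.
Σ |<v, e_j>|^2 = 62/3; ||v||^2 = 22; deficit = 4/3

Write each e_j = u_j / sqrt(<u_j, u_j>) where u_j is the displayed integer vector. Then <v, e_j> = <v, u_j> / sqrt(<u_j, u_j>), so |<v, e_j>|^2 = <v, u_j>^2 / <u_j, u_j>.
Coefficients: <v, e_1> = 10/sqrt(8), <v, e_2> = -7/sqrt(6).
Square and sum: Σ |<v, e_j>|^2 = 62/3.
Compute ||v||^2 = v·v = 22.
Deficit = 22 − 62/3 = 4/3 ≥ 0, confirming Bessel's inequality. (The deficit equals ||v − Σ <v,e_j> e_j||^2, the squared distance from v to span{e_j}.)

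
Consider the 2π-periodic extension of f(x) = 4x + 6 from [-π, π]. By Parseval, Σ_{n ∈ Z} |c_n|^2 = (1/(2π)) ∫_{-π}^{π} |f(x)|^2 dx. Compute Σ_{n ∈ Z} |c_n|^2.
Σ |c_n|^2 = 16π^2/3 + 36

Expand and integrate term by term over [-π, π]:
  ∫ (4x)^2 dx = 16·(2π^3/3); ∫ 2·4·(6)·x dx = 0 (odd integrand); ∫ 6^2 dx = 36·2π.
So (1/(2π)) ∫_{-π}^{π} (4x + 6)^2 dx = 16π^2/3 + 36 = 16π^2/3 + 36.
Parseval ⇒ Σ |c_n|^2 = 16π^2/3 + 36.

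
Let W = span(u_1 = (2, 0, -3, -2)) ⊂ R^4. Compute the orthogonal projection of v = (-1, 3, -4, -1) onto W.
proj_W(v) = (24/17, 0, -36/17, -24/17)

Set up U = [u_1 | ... | u_1] ∈ R^(4×1). The projector onto W = col(U) is P = U (U^T U)^(-1) U^T.
Compute U^T U =
  [17],
and U^T v = (12).
Solve U^T U · c = U^T v for the coefficients: c = (12/17). The projection is proj_W(v) = U c.
Check: (v - proj_W(v)) · u_1 = 0  (should be 0).
Result: proj_W(v) = (24/17, 0, -36/17, -24/17).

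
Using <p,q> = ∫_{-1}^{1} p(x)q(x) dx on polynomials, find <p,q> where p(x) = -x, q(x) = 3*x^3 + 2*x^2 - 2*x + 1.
<p,q> = 2/15

Expand the product: p(x)·q(x) = -3*x^4 - 2*x^3 + 2*x^2 - x.
∫_{-1}^{1} of each monomial x^k gives [2/(k+1) if k even, 0 if k odd]. Integrating term-by-term (or equivalently evaluating the antiderivative F(x) = -3*x^5/5 - x^4/2 + 2*x^3/3 - x^2/2 at the endpoints):
  F(1) − F(−1) = -14/15 − (-16/15) = 2/15.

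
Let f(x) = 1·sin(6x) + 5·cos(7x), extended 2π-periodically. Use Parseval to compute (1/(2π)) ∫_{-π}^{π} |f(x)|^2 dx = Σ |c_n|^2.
Σ |c_n|^2 = 13

Expand |f|^2 and use orthogonality of {sin(nx), cos(mx)} on [-π, π]:
  ∫_{-π}^{π} sin(nx)^2 dx = π, ∫ cos(mx)^2 dx = π, and cross terms integrate to 0.
So ∫_{-π}^{π} f(x)^2 dx = 1^2 · π + 5^2 · π = (1 + 25)π.
Divide by 2π: (1 + 25)/2 = 13.
By Parseval, this equals Σ |c_n|^2.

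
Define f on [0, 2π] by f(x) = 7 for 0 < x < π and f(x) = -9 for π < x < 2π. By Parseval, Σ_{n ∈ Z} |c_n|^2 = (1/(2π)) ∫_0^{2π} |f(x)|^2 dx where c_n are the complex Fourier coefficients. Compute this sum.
Σ |c_n|^2 = 65

Parseval equates the L^2 energy of f (normalised by 1/(2π)) with the ℓ^2 sum of its Fourier coefficients: (1/(2π)) ∫_0^{2π} |f|^2 = Σ |c_n|^2.
Compute the left side: (1/(2π)) [∫_0^π 7^2 dx + ∫_π^{2π} (-9)^2 dx] = (1/(2π)) · (49π + 81π) = (49 + 81)/2 = 65.
So Σ_{n ∈ Z} |c_n|^2 = 65.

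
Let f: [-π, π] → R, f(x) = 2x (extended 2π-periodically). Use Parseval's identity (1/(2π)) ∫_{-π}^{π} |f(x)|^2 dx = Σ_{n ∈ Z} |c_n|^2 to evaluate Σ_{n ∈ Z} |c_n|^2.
Σ |c_n|^2 = 4π^2/3

Expand and integrate term by term over [-π, π]:
  ∫ (2x)^2 dx = 4·(2π^3/3); ∫ 2·2·(0)·x dx = 0 (odd integrand); ∫ 0^2 dx = 0·2π.
So (1/(2π)) ∫_{-π}^{π} (2x)^2 dx = 4π^2/3 + 0 = 4π^2/3.
Parseval ⇒ Σ |c_n|^2 = 4π^2/3.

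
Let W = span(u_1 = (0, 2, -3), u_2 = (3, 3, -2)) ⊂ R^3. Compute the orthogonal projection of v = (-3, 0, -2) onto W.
proj_W(v) = (-411/142, -27/142, -151/71)

Set up U = [u_1 | ... | u_2] ∈ R^(3×2). The projector onto W = col(U) is P = U (U^T U)^(-1) U^T.
Compute U^T U =
  [13, 12]
  [12, 22],
and U^T v = (6, -5).
Solve U^T U · c = U^T v for the coefficients: c = (96/71, -137/142). The projection is proj_W(v) = U c.
Check: (v - proj_W(v)) · u_1 = 0  (should be 0).
Check: (v - proj_W(v)) · u_2 = 0  (should be 0).
Result: proj_W(v) = (-411/142, -27/142, -151/71).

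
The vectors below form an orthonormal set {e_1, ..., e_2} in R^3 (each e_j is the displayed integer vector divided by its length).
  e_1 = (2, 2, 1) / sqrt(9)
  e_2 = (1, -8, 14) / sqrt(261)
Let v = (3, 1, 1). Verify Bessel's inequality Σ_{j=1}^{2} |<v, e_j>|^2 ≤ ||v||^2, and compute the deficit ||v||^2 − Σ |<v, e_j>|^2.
Σ |<v, e_j>|^2 = 270/29; ||v||^2 = 11; deficit = 49/29

Write each e_j = u_j / sqrt(<u_j, u_j>) where u_j is the displayed integer vector. Then <v, e_j> = <v, u_j> / sqrt(<u_j, u_j>), so |<v, e_j>|^2 = <v, u_j>^2 / <u_j, u_j>.
Coefficients: <v, e_1> = 9/sqrt(9), <v, e_2> = 9/sqrt(261).
Square and sum: Σ |<v, e_j>|^2 = 270/29.
Compute ||v||^2 = v·v = 11.
Deficit = 11 − 270/29 = 49/29 ≥ 0, confirming Bessel's inequality. (The deficit equals ||v − Σ <v,e_j> e_j||^2, the squared distance from v to span{e_j}.)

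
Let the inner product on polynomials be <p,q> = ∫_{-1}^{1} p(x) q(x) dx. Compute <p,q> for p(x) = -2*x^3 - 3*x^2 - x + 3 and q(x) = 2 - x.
<p,q> = 142/15

Expand the product: p(x)·q(x) = 2*x^4 - x^3 - 5*x^2 - 5*x + 6.
∫_{-1}^{1} of each monomial x^k gives [2/(k+1) if k even, 0 if k odd]. Integrating term-by-term (or equivalently evaluating the antiderivative F(x) = 2*x^5/5 - x^4/4 - 5*x^3/3 - 5*x^2/2 + 6*x at the endpoints):
  F(1) − F(−1) = 119/60 − (-449/60) = 142/15.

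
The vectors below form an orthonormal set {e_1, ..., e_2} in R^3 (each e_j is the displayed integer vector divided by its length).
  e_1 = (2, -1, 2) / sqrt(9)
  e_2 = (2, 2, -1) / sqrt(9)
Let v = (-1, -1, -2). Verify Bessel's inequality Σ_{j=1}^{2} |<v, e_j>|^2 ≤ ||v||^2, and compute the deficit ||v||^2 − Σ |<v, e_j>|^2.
Σ |<v, e_j>|^2 = 29/9; ||v||^2 = 6; deficit = 25/9

Write each e_j = u_j / sqrt(<u_j, u_j>) where u_j is the displayed integer vector. Then <v, e_j> = <v, u_j> / sqrt(<u_j, u_j>), so |<v, e_j>|^2 = <v, u_j>^2 / <u_j, u_j>.
Coefficients: <v, e_1> = -5/sqrt(9), <v, e_2> = -2/sqrt(9).
Square and sum: Σ |<v, e_j>|^2 = 29/9.
Compute ||v||^2 = v·v = 6.
Deficit = 6 − 29/9 = 25/9 ≥ 0, confirming Bessel's inequality. (The deficit equals ||v − Σ <v,e_j> e_j||^2, the squared distance from v to span{e_j}.)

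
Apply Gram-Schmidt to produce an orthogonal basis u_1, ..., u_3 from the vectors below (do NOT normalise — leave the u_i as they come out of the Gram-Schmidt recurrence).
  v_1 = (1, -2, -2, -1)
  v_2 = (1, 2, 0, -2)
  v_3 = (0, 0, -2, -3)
Orthogonal basis:
  u_1 = (1, -2, -2, -1)
  u_2 = (11/10, 9/5, -1/5, -21/10)
  u_3 = (-136/89, 4/89, -40/89, -64/89)

Apply the Gram-Schmidt recurrence
  u_1 = v_1
  u_i = v_i − Σ_{j<i} ((v_i · u_j) / (u_j · u_j)) · u_j.

Step by step this gives:
  u_1 = (1, -2, -2, -1)
  u_2 = (11/10, 9/5, -1/5, -21/10)
  u_3 = (-136/89, 4/89, -40/89, -64/89)

Orthogonality check:
  u_2 · u_1 = 0 (should be 0)
  u_3 · u_1 = 0 (should be 0)
  u_3 · u_2 = 0 (should be 0)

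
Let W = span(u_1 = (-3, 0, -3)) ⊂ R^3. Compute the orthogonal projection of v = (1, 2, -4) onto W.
proj_W(v) = (-3/2, 0, -3/2)

Set up U = [u_1 | ... | u_1] ∈ R^(3×1). The projector onto W = col(U) is P = U (U^T U)^(-1) U^T.
Compute U^T U =
  [18],
and U^T v = (9).
Solve U^T U · c = U^T v for the coefficients: c = (1/2). The projection is proj_W(v) = U c.
Check: (v - proj_W(v)) · u_1 = 0  (should be 0).
Result: proj_W(v) = (-3/2, 0, -3/2).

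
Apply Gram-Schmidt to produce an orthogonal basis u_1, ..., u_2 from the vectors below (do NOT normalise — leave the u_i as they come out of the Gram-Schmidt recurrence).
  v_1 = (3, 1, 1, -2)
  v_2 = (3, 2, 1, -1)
Orthogonal basis:
  u_1 = (3, 1, 1, -2)
  u_2 = (1/5, 16/15, 1/15, 13/15)

Apply the Gram-Schmidt recurrence
  u_1 = v_1
  u_i = v_i − Σ_{j<i} ((v_i · u_j) / (u_j · u_j)) · u_j.

Step by step this gives:
  u_1 = (3, 1, 1, -2)
  u_2 = (1/5, 16/15, 1/15, 13/15)

Orthogonality check:
  u_2 · u_1 = 0 (should be 0)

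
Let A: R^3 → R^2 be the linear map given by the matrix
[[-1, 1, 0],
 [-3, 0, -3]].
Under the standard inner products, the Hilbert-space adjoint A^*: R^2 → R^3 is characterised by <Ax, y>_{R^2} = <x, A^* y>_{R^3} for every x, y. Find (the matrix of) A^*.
A^* = A^T =
[[-1, -3],
 [1, 0],
 [0, -3]]

For real matrices with standard dot products, the defining identity <Ax, y> = <x, A^* y> gives (Ax)^T y = x^T (A^*) y, i.e. x^T A^T y = x^T (A^*) y. Since this holds for all x, y, we must have A^* = A^T. Therefore
A^* =
[[-1, -3],
 [1, 0],
 [0, -3]].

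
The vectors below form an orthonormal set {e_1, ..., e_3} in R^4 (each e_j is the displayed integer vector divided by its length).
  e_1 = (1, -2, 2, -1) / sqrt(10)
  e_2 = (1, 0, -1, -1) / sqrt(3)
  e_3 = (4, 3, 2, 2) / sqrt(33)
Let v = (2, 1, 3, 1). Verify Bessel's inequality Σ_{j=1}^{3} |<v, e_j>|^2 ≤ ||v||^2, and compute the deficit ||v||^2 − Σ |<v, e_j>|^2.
Σ |<v, e_j>|^2 = 325/22; ||v||^2 = 15; deficit = 5/22

Write each e_j = u_j / sqrt(<u_j, u_j>) where u_j is the displayed integer vector. Then <v, e_j> = <v, u_j> / sqrt(<u_j, u_j>), so |<v, e_j>|^2 = <v, u_j>^2 / <u_j, u_j>.
Coefficients: <v, e_1> = 5/sqrt(10), <v, e_2> = -2/sqrt(3), <v, e_3> = 19/sqrt(33).
Square and sum: Σ |<v, e_j>|^2 = 325/22.
Compute ||v||^2 = v·v = 15.
Deficit = 15 − 325/22 = 5/22 ≥ 0, confirming Bessel's inequality. (The deficit equals ||v − Σ <v,e_j> e_j||^2, the squared distance from v to span{e_j}.)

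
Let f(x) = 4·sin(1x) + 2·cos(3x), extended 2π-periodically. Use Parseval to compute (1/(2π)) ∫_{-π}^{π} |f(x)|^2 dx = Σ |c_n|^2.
Σ |c_n|^2 = 10

Expand |f|^2 and use orthogonality of {sin(nx), cos(mx)} on [-π, π]:
  ∫_{-π}^{π} sin(nx)^2 dx = π, ∫ cos(mx)^2 dx = π, and cross terms integrate to 0.
So ∫_{-π}^{π} f(x)^2 dx = 4^2 · π + 2^2 · π = (16 + 4)π.
Divide by 2π: (16 + 4)/2 = 10.
By Parseval, this equals Σ |c_n|^2.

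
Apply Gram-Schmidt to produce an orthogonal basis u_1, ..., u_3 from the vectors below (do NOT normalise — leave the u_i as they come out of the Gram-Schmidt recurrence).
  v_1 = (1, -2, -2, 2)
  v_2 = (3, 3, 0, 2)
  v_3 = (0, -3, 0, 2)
Orthogonal basis:
  u_1 = (1, -2, -2, 2)
  u_2 = (38/13, 41/13, 2/13, 24/13)
  u_3 = (0, -12/19, 30/19, 18/19)

Apply the Gram-Schmidt recurrence
  u_1 = v_1
  u_i = v_i − Σ_{j<i} ((v_i · u_j) / (u_j · u_j)) · u_j.

Step by step this gives:
  u_1 = (1, -2, -2, 2)
  u_2 = (38/13, 41/13, 2/13, 24/13)
  u_3 = (0, -12/19, 30/19, 18/19)

Orthogonality check:
  u_2 · u_1 = 0 (should be 0)
  u_3 · u_1 = 0 (should be 0)
  u_3 · u_2 = 0 (should be 0)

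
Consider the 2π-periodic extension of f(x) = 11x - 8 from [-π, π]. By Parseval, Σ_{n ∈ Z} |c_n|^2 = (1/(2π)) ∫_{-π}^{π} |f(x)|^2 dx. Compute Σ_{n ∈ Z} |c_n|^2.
Σ |c_n|^2 = 121π^2/3 + 64

Expand and integrate term by term over [-π, π]:
  ∫ (11x)^2 dx = 121·(2π^3/3); ∫ 2·11·(-8)·x dx = 0 (odd integrand); ∫ (-8)^2 dx = 64·2π.
So (1/(2π)) ∫_{-π}^{π} (11x - 8)^2 dx = 121π^2/3 + 64 = 121π^2/3 + 64.
Parseval ⇒ Σ |c_n|^2 = 121π^2/3 + 64.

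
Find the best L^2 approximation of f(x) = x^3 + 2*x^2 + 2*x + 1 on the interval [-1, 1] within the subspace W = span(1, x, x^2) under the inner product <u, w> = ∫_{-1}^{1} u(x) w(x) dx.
g(x) = 2*x^2 + 13*x/5 + 1

The best approximation g ∈ W is the orthogonal projection of f onto W. Writing g = a_0 + a_1 x + a_2 x^2, the coefficients solve the normal equations G · a = b where
  G_{ij} = <φ_i, φ_j> and b_i = <f, φ_i>, with φ_0 = 1, φ_1 = x, φ_2 = x^2.
G =
  [2, 0, 2/3]
  [0, 2/3, 0]
  [2/3, 0, 2/5],
b = (10/3, 26/15, 22/15).
Solving gives a_0 = 1, a_1 = 13/5, a_2 = 2, so
  g(x) = 2*x^2 + 13*x/5 + 1.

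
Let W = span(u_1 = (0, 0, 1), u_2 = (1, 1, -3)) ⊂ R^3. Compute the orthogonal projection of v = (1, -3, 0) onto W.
proj_W(v) = (-1, -1, 0)

Set up U = [u_1 | ... | u_2] ∈ R^(3×2). The projector onto W = col(U) is P = U (U^T U)^(-1) U^T.
Compute U^T U =
  [1, -3]
  [-3, 11],
and U^T v = (0, -2).
Solve U^T U · c = U^T v for the coefficients: c = (-3, -1). The projection is proj_W(v) = U c.
Check: (v - proj_W(v)) · u_1 = 0  (should be 0).
Check: (v - proj_W(v)) · u_2 = 0  (should be 0).
Result: proj_W(v) = (-1, -1, 0).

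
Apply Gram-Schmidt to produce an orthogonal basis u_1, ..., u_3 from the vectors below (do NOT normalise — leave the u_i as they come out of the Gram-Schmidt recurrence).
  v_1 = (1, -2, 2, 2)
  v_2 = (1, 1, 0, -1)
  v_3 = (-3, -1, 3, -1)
Orthogonal basis:
  u_1 = (1, -2, 2, 2)
  u_2 = (16/13, 7/13, 6/13, -7/13)
  u_3 = (-2, 0, 3, -2)

Apply the Gram-Schmidt recurrence
  u_1 = v_1
  u_i = v_i − Σ_{j<i} ((v_i · u_j) / (u_j · u_j)) · u_j.

Step by step this gives:
  u_1 = (1, -2, 2, 2)
  u_2 = (16/13, 7/13, 6/13, -7/13)
  u_3 = (-2, 0, 3, -2)

Orthogonality check:
  u_2 · u_1 = 0 (should be 0)
  u_3 · u_1 = 0 (should be 0)
  u_3 · u_2 = 0 (should be 0)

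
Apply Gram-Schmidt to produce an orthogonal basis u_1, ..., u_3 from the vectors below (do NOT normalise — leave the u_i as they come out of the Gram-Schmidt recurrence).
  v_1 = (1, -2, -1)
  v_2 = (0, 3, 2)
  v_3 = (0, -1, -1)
Orthogonal basis:
  u_1 = (1, -2, -1)
  u_2 = (4/3, 1/3, 2/3)
  u_3 = (1/14, 1/7, -3/14)

Apply the Gram-Schmidt recurrence
  u_1 = v_1
  u_i = v_i − Σ_{j<i} ((v_i · u_j) / (u_j · u_j)) · u_j.

Step by step this gives:
  u_1 = (1, -2, -1)
  u_2 = (4/3, 1/3, 2/3)
  u_3 = (1/14, 1/7, -3/14)

Orthogonality check:
  u_2 · u_1 = 0 (should be 0)
  u_3 · u_1 = 0 (should be 0)
  u_3 · u_2 = 0 (should be 0)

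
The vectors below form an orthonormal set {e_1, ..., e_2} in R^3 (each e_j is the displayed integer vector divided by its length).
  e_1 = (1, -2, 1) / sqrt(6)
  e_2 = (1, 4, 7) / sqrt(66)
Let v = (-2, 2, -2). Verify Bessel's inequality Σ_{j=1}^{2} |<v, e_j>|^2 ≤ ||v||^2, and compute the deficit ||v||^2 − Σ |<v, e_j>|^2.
Σ |<v, e_j>|^2 = 128/11; ||v||^2 = 12; deficit = 4/11

Write each e_j = u_j / sqrt(<u_j, u_j>) where u_j is the displayed integer vector. Then <v, e_j> = <v, u_j> / sqrt(<u_j, u_j>), so |<v, e_j>|^2 = <v, u_j>^2 / <u_j, u_j>.
Coefficients: <v, e_1> = -8/sqrt(6), <v, e_2> = -8/sqrt(66).
Square and sum: Σ |<v, e_j>|^2 = 128/11.
Compute ||v||^2 = v·v = 12.
Deficit = 12 − 128/11 = 4/11 ≥ 0, confirming Bessel's inequality. (The deficit equals ||v − Σ <v,e_j> e_j||^2, the squared distance from v to span{e_j}.)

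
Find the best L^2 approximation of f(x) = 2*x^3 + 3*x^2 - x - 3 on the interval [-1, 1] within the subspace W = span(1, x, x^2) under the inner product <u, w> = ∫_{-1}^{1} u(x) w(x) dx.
g(x) = 3*x^2 + x/5 - 3

The best approximation g ∈ W is the orthogonal projection of f onto W. Writing g = a_0 + a_1 x + a_2 x^2, the coefficients solve the normal equations G · a = b where
  G_{ij} = <φ_i, φ_j> and b_i = <f, φ_i>, with φ_0 = 1, φ_1 = x, φ_2 = x^2.
G =
  [2, 0, 2/3]
  [0, 2/3, 0]
  [2/3, 0, 2/5],
b = (-4, 2/15, -4/5).
Solving gives a_0 = -3, a_1 = 1/5, a_2 = 3, so
  g(x) = 3*x^2 + x/5 - 3.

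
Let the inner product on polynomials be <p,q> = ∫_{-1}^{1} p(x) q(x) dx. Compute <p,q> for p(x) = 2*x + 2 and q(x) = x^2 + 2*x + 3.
<p,q> = 16

Expand the product: p(x)·q(x) = 2*x^3 + 6*x^2 + 10*x + 6.
∫_{-1}^{1} of each monomial x^k gives [2/(k+1) if k even, 0 if k odd]. Integrating term-by-term (or equivalently evaluating the antiderivative F(x) = x^4/2 + 2*x^3 + 5*x^2 + 6*x at the endpoints):
  F(1) − F(−1) = 27/2 − (-5/2) = 16.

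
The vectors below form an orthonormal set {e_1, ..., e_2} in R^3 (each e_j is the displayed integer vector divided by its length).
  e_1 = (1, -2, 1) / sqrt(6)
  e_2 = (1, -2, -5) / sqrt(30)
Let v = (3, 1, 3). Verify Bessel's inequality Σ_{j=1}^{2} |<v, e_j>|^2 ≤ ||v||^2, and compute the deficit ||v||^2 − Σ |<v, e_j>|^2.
Σ |<v, e_j>|^2 = 46/5; ||v||^2 = 19; deficit = 49/5

Write each e_j = u_j / sqrt(<u_j, u_j>) where u_j is the displayed integer vector. Then <v, e_j> = <v, u_j> / sqrt(<u_j, u_j>), so |<v, e_j>|^2 = <v, u_j>^2 / <u_j, u_j>.
Coefficients: <v, e_1> = 4/sqrt(6), <v, e_2> = -14/sqrt(30).
Square and sum: Σ |<v, e_j>|^2 = 46/5.
Compute ||v||^2 = v·v = 19.
Deficit = 19 − 46/5 = 49/5 ≥ 0, confirming Bessel's inequality. (The deficit equals ||v − Σ <v,e_j> e_j||^2, the squared distance from v to span{e_j}.)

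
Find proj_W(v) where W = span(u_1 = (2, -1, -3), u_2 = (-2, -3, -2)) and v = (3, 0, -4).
proj_W(v) = (716/213, -110/213, -764/213)

Set up U = [u_1 | ... | u_2] ∈ R^(3×2). The projector onto W = col(U) is P = U (U^T U)^(-1) U^T.
Compute U^T U =
  [14, 5]
  [5, 17],
and U^T v = (18, 2).
Solve U^T U · c = U^T v for the coefficients: c = (296/213, -62/213). The projection is proj_W(v) = U c.
Check: (v - proj_W(v)) · u_1 = 0  (should be 0).
Check: (v - proj_W(v)) · u_2 = 0  (should be 0).
Result: proj_W(v) = (716/213, -110/213, -764/213).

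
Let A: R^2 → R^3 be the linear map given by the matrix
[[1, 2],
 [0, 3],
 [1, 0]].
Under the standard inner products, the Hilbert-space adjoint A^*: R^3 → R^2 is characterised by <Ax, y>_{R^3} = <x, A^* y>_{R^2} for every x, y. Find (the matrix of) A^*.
A^* = A^T =
[[1, 0, 1],
 [2, 3, 0]]

For real matrices with standard dot products, the defining identity <Ax, y> = <x, A^* y> gives (Ax)^T y = x^T (A^*) y, i.e. x^T A^T y = x^T (A^*) y. Since this holds for all x, y, we must have A^* = A^T. Therefore
A^* =
[[1, 0, 1],
 [2, 3, 0]].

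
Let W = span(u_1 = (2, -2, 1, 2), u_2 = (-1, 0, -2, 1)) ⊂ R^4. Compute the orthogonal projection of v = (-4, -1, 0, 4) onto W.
proj_W(v) = (-26/37, -28/37, -94/37, 82/37)

Set up U = [u_1 | ... | u_2] ∈ R^(4×2). The projector onto W = col(U) is P = U (U^T U)^(-1) U^T.
Compute U^T U =
  [13, -2]
  [-2, 6],
and U^T v = (2, 8).
Solve U^T U · c = U^T v for the coefficients: c = (14/37, 54/37). The projection is proj_W(v) = U c.
Check: (v - proj_W(v)) · u_1 = 0  (should be 0).
Check: (v - proj_W(v)) · u_2 = 0  (should be 0).
Result: proj_W(v) = (-26/37, -28/37, -94/37, 82/37).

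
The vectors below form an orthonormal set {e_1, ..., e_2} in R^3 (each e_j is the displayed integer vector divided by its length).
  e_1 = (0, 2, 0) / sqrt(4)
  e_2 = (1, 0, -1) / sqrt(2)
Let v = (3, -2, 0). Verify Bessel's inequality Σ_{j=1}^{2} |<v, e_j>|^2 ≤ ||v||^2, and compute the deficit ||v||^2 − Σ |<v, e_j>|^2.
Σ |<v, e_j>|^2 = 17/2; ||v||^2 = 13; deficit = 9/2

Write each e_j = u_j / sqrt(<u_j, u_j>) where u_j is the displayed integer vector. Then <v, e_j> = <v, u_j> / sqrt(<u_j, u_j>), so |<v, e_j>|^2 = <v, u_j>^2 / <u_j, u_j>.
Coefficients: <v, e_1> = -4/sqrt(4), <v, e_2> = 3/sqrt(2).
Square and sum: Σ |<v, e_j>|^2 = 17/2.
Compute ||v||^2 = v·v = 13.
Deficit = 13 − 17/2 = 9/2 ≥ 0, confirming Bessel's inequality. (The deficit equals ||v − Σ <v,e_j> e_j||^2, the squared distance from v to span{e_j}.)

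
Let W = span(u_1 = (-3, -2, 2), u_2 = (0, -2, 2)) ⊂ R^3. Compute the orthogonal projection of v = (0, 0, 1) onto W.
proj_W(v) = (0, -1/2, 1/2)

Set up U = [u_1 | ... | u_2] ∈ R^(3×2). The projector onto W = col(U) is P = U (U^T U)^(-1) U^T.
Compute U^T U =
  [17, 8]
  [8, 8],
and U^T v = (2, 2).
Solve U^T U · c = U^T v for the coefficients: c = (0, 1/4). The projection is proj_W(v) = U c.
Check: (v - proj_W(v)) · u_1 = 0  (should be 0).
Check: (v - proj_W(v)) · u_2 = 0  (should be 0).
Result: proj_W(v) = (0, -1/2, 1/2).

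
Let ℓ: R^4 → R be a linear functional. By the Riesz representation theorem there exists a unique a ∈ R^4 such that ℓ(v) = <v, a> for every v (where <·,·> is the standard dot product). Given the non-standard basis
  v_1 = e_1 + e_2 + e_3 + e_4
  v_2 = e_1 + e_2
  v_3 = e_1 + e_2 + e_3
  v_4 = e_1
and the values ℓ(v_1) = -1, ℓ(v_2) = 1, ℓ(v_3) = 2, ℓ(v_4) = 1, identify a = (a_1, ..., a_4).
a = (1, 0, 1, -3)

Write a = (a_1, ..., a_4) in the standard basis. For each basis vector v_i, ℓ(v_i) = <v_i, a> is a linear equation in the a_j's. Collect the n equations into a matrix system V a = ℓ, where row i of V is v_i (expressed in the standard basis). Since V is invertible (lower-triangular with 1s on the diagonal, up to permutation), solve by back-substitution:
  V =
[[1, 1, 1, 1],
 [1, 1, 0, 0],
 [1, 1, 1, 0],
 [1, 0, 0, 0]]
  V a = (-1, 1, 2, 1)
Solving gives a = (1, 0, 1, -3).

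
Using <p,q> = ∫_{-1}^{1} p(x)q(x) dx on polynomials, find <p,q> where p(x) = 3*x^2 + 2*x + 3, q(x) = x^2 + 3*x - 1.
<p,q> = -4/5

Expand the product: p(x)·q(x) = 3*x^4 + 11*x^3 + 6*x^2 + 7*x - 3.
∫_{-1}^{1} of each monomial x^k gives [2/(k+1) if k even, 0 if k odd]. Integrating term-by-term (or equivalently evaluating the antiderivative F(x) = 3*x^5/5 + 11*x^4/4 + 2*x^3 + 7*x^2/2 - 3*x at the endpoints):
  F(1) − F(−1) = 117/20 − (133/20) = -4/5.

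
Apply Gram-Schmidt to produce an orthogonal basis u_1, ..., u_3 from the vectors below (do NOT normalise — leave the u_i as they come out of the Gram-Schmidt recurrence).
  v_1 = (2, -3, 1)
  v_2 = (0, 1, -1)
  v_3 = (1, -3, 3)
Orthogonal basis:
  u_1 = (2, -3, 1)
  u_2 = (4/7, 1/7, -5/7)
  u_3 = (1/3, 1/3, 1/3)

Apply the Gram-Schmidt recurrence
  u_1 = v_1
  u_i = v_i − Σ_{j<i} ((v_i · u_j) / (u_j · u_j)) · u_j.

Step by step this gives:
  u_1 = (2, -3, 1)
  u_2 = (4/7, 1/7, -5/7)
  u_3 = (1/3, 1/3, 1/3)

Orthogonality check:
  u_2 · u_1 = 0 (should be 0)
  u_3 · u_1 = 0 (should be 0)
  u_3 · u_2 = 0 (should be 0)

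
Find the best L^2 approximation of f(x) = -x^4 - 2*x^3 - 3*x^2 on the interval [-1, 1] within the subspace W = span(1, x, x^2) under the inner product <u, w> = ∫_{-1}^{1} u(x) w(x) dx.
g(x) = -27*x^2/7 - 6*x/5 + 3/35

The best approximation g ∈ W is the orthogonal projection of f onto W. Writing g = a_0 + a_1 x + a_2 x^2, the coefficients solve the normal equations G · a = b where
  G_{ij} = <φ_i, φ_j> and b_i = <f, φ_i>, with φ_0 = 1, φ_1 = x, φ_2 = x^2.
G =
  [2, 0, 2/3]
  [0, 2/3, 0]
  [2/3, 0, 2/5],
b = (-12/5, -4/5, -52/35).
Solving gives a_0 = 3/35, a_1 = -6/5, a_2 = -27/7, so
  g(x) = -27*x^2/7 - 6*x/5 + 3/35.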